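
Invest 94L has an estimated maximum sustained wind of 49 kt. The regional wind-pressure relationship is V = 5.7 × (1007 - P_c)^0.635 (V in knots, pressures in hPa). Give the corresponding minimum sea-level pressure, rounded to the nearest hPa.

ΔP = (V / 5.7)^(1/0.635) = (49/5.7)^1.575.
49/5.7 = 8.596; 8.596^1.575 ≈ 29.61 hPa.
P_c = 1007 − 29.61 = 977.39 ≈ 977 hPa.

977 hPa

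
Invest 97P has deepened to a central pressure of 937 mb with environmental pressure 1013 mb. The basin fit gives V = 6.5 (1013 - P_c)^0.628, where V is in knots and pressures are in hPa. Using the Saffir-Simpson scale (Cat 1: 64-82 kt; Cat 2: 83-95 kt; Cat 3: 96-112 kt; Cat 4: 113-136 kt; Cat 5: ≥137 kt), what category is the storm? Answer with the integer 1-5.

3

ΔP = 1013 − 937 = 76 mb.
V ≈ 6.5 × 76^0.628 = 6.5 × 15.18 ≈ 99 kt.
99 kt falls in the Category 3 band.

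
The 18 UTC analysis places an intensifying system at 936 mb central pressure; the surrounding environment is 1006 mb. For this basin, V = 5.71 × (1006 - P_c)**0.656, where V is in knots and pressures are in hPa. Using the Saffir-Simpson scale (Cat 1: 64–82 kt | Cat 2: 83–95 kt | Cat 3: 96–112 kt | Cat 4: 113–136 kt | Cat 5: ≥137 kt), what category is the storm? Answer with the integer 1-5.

ΔP = 1006 − 936 = 70 mb.
V ≈ 5.71 × 70^0.656 = 5.71 × 16.23 ≈ 93 kt.
93 kt falls in the Category 2 band.

2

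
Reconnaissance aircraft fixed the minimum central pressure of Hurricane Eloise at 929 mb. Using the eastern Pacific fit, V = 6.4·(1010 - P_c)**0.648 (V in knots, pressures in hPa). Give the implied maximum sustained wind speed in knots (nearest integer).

ΔP = 1010 − 929 = 81 mb.
81^0.648 ≈ 17.246.
V ≈ 6.4 × 17.246 ≈ 110.4 kt.

110 kt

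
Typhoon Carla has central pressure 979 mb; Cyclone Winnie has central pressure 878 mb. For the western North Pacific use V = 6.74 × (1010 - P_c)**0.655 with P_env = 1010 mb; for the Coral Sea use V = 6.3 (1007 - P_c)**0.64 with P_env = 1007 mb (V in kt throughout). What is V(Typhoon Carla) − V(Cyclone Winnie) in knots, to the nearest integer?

Typhoon Carla: ΔP = 31; V ≈ 6.74 × 31^0.655 ≈ 63.90 kt.
Cyclone Winnie: ΔP = 129; V ≈ 6.3 × 129^0.64 ≈ 141.29 kt.
Difference ≈ 63.90 − 141.29 = -77.39 → -77 kt.

-77 kt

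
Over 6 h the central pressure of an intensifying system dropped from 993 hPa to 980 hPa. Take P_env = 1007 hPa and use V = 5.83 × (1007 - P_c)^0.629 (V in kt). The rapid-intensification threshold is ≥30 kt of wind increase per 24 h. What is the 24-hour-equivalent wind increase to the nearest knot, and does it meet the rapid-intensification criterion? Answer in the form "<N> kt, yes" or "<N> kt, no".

63 kt, yes

V₁: ΔP = 14, V ≈ 5.83 × 14^0.629 ≈ 30.66 kt.
V₂: ΔP = 27, V ≈ 5.83 × 27^0.629 ≈ 46.34 kt.
ΔV over 6 h = 15.68 kt → 24 h equivalent = 15.68 × 24/6 ≈ 62.72 kt.
63 kt ≥ 30 kt ⇒ rapid intensification.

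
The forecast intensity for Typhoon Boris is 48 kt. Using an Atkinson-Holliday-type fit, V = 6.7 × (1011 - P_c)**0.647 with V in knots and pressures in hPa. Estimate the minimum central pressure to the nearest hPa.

ΔP = (V / 6.7)^(1/0.647) = (48/6.7)^1.546.
48/6.7 = 7.164; 7.164^1.546 ≈ 20.98 hPa.
P_c = 1011 − 20.98 = 990.02 ≈ 990 hPa.

990 hPa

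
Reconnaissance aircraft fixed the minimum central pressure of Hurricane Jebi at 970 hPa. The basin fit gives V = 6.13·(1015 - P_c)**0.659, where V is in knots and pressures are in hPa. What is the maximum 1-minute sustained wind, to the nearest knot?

75 kt

ΔP = 1015 − 970 = 45 hPa.
45^0.659 ≈ 12.288.
V ≈ 6.13 × 12.288 ≈ 75.3 kt.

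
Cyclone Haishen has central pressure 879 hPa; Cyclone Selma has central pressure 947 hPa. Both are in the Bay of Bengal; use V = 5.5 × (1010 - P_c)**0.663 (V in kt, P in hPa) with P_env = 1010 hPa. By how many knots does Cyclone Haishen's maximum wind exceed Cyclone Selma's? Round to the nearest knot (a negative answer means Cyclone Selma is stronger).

Cyclone Haishen: ΔP = 131; V ≈ 5.5 × 131^0.663 ≈ 139.35 kt.
Cyclone Selma: ΔP = 63; V ≈ 5.5 × 63^0.663 ≈ 85.77 kt.
Difference ≈ 139.35 − 85.77 = 53.58 → 54 kt.

54 kt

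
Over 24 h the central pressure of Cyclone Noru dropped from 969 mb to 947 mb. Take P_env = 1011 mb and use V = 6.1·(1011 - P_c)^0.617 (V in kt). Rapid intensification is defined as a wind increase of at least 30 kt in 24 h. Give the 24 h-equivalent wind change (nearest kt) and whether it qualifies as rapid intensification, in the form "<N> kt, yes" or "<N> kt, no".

18 kt, no

V₁: ΔP = 42, V ≈ 6.1 × 42^0.617 ≈ 61.22 kt.
V₂: ΔP = 64, V ≈ 6.1 × 64^0.617 ≈ 79.39 kt.
ΔV over 24 h = 18.17 kt → 24 h equivalent = 18.17 × 24/24 ≈ 18.17 kt.
18 kt < 30 kt ⇒ not rapid intensification.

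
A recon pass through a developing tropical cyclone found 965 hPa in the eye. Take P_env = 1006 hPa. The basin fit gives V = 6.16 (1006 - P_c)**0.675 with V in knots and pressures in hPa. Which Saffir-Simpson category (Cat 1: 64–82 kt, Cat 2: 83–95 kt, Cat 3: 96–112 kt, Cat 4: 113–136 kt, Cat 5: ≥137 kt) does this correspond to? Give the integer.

ΔP = 1006 − 965 = 41 hPa.
V ≈ 6.16 × 41^0.675 = 6.16 × 12.26 ≈ 76 kt.
76 kt falls in the Category 1 band.

1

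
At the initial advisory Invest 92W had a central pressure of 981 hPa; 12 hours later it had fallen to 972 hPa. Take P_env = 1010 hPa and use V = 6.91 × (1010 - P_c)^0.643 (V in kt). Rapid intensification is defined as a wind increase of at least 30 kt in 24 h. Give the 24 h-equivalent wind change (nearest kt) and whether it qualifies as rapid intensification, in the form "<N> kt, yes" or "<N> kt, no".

23 kt, no

V₁: ΔP = 29, V ≈ 6.91 × 29^0.643 ≈ 60.23 kt.
V₂: ΔP = 38, V ≈ 6.91 × 38^0.643 ≈ 71.66 kt.
ΔV over 12 h = 11.43 kt → 24 h equivalent = 11.43 × 24/12 ≈ 22.86 kt.
23 kt < 30 kt ⇒ not rapid intensification.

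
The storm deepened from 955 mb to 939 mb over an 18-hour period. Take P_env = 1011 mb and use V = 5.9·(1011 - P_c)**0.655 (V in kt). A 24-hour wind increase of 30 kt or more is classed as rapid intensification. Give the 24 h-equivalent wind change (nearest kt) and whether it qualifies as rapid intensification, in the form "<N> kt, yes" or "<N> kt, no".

V₁: ΔP = 56, V ≈ 5.9 × 56^0.655 ≈ 82.40 kt.
V₂: ΔP = 72, V ≈ 5.9 × 72^0.655 ≈ 97.14 kt.
ΔV over 18 h = 14.74 kt → 24 h equivalent = 14.74 × 24/18 ≈ 19.65 kt.
20 kt < 30 kt ⇒ not rapid intensification.

20 kt, no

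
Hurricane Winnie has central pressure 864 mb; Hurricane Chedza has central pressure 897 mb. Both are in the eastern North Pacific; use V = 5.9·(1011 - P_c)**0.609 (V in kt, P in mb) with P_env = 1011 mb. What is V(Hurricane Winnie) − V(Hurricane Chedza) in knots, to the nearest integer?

Hurricane Winnie: ΔP = 147; V ≈ 5.9 × 147^0.609 ≈ 123.24 kt.
Hurricane Chedza: ΔP = 114; V ≈ 5.9 × 114^0.609 ≈ 105.56 kt.
Difference ≈ 123.24 − 105.56 = 17.68 → 18 kt.

18 kt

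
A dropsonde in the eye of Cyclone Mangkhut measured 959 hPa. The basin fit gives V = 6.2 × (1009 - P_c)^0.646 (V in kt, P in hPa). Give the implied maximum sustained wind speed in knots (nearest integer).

ΔP = 1009 − 959 = 50 hPa.
50^0.646 ≈ 12.518.
V ≈ 6.2 × 12.518 ≈ 77.6 kt.

78 kt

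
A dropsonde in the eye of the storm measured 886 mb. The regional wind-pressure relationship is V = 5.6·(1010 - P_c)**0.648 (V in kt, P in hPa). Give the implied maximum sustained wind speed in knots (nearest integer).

ΔP = 1010 − 886 = 124 mb.
124^0.648 ≈ 22.727.
V ≈ 5.6 × 22.727 ≈ 127.3 kt.

127 kt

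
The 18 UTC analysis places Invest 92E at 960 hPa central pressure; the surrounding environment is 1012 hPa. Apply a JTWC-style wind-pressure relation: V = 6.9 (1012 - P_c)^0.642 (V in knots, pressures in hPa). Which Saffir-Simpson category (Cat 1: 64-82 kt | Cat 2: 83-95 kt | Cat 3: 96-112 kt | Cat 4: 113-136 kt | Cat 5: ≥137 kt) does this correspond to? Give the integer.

ΔP = 1012 − 960 = 52 hPa.
V ≈ 6.9 × 52^0.642 = 6.9 × 12.64 ≈ 87 kt.
87 kt falls in the Category 2 band.

2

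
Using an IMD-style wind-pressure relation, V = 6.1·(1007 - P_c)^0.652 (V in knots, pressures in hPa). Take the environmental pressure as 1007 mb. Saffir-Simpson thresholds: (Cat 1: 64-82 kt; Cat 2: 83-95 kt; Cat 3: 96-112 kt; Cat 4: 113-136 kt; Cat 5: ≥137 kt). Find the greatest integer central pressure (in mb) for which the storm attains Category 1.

970 mb

Category 1 begins at V = 64 kt.
Required ΔP = (64/6.1)^(1/0.652) = 10.492^1.534 ≈ 36.79 mb.
P_c ≤ 1007 − 36.79 = 970.21, so the highest integer P_c is 970 mb.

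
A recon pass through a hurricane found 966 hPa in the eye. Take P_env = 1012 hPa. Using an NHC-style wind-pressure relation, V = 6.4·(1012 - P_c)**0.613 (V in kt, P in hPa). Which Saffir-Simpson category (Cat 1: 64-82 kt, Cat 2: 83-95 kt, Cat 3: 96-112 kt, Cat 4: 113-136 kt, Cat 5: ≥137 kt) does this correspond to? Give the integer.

1

ΔP = 1012 − 966 = 46 hPa.
V ≈ 6.4 × 46^0.613 = 6.4 × 10.45 ≈ 67 kt.
67 kt falls in the Category 1 band.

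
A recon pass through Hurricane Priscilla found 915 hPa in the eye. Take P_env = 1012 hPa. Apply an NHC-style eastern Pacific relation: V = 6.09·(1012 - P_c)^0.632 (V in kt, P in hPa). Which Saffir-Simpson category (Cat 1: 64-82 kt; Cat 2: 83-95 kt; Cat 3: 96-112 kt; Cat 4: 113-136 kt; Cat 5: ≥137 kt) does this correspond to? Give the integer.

ΔP = 1012 − 915 = 97 hPa.
V ≈ 6.09 × 97^0.632 = 6.09 × 18.02 ≈ 110 kt.
110 kt falls in the Category 3 band.

3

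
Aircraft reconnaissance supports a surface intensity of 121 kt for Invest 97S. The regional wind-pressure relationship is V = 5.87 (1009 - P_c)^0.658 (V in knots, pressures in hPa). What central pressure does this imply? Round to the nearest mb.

910 mb

ΔP = (V / 5.87)^(1/0.658) = (121/5.87)^1.520.
121/5.87 = 20.613; 20.613^1.520 ≈ 99.35 mb.
P_c = 1009 − 99.35 = 909.65 ≈ 910 mb.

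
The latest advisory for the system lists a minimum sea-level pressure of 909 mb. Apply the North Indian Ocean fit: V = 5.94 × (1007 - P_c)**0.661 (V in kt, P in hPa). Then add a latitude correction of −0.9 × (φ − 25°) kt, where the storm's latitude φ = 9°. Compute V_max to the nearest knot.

137 kt

ΔP = 1007 − 909 = 98 mb.
98^0.661 ≈ 20.711.
V ≈ 5.94 × 20.711 ≈ 123.0 kt.
Latitude correction: −0.9 × (9 − 25) = 14.4 kt.
Corrected V ≈ 137.4 kt → 137 kt.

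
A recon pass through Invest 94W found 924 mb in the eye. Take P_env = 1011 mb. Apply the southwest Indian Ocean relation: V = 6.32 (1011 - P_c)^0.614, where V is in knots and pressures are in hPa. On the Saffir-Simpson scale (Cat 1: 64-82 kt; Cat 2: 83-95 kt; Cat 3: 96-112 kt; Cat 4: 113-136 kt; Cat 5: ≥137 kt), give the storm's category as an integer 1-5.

ΔP = 1011 − 924 = 87 mb.
V ≈ 6.32 × 87^0.614 = 6.32 × 15.52 ≈ 98 kt.
98 kt falls in the Category 3 band.

3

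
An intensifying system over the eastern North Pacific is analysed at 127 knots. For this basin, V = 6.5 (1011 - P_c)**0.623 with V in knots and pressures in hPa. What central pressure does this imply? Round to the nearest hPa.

ΔP = (V / 6.5)^(1/0.623) = (127/6.5)^1.605.
127/6.5 = 19.538; 19.538^1.605 ≈ 118.05 hPa.
P_c = 1011 − 118.05 = 892.95 ≈ 893 hPa.

893 hPa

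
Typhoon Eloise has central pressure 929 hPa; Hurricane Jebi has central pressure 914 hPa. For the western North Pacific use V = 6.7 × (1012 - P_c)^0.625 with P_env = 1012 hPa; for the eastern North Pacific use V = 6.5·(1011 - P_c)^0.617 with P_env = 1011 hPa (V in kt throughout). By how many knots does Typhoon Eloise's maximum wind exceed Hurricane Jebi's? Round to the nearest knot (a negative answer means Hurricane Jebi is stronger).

Typhoon Eloise: ΔP = 83; V ≈ 6.7 × 83^0.625 ≈ 106.05 kt.
Hurricane Jebi: ΔP = 97; V ≈ 6.5 × 97^0.617 ≈ 109.33 kt.
Difference ≈ 106.05 − 109.33 = -3.28 → -3 kt.

-3 kt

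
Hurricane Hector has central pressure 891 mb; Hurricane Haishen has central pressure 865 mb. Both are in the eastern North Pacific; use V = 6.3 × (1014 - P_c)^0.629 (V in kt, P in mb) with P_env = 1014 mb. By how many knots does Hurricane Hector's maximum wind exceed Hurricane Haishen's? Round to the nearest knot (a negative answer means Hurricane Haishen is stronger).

Hurricane Hector: ΔP = 123; V ≈ 6.3 × 123^0.629 ≈ 129.98 kt.
Hurricane Haishen: ΔP = 149; V ≈ 6.3 × 149^0.629 ≈ 146.65 kt.
Difference ≈ 129.98 − 146.65 = -16.67 → -17 kt.

-17 kt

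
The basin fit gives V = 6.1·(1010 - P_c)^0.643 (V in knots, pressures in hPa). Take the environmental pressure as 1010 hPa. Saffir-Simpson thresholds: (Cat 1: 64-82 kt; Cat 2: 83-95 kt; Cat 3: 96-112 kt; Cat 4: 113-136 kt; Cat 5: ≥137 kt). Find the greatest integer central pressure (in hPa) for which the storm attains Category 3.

937 hPa

Category 3 begins at V = 96 kt.
Required ΔP = (96/6.1)^(1/0.643) = 15.738^1.555 ≈ 72.69 hPa.
P_c ≤ 1010 − 72.69 = 937.31, so the highest integer P_c is 937 hPa.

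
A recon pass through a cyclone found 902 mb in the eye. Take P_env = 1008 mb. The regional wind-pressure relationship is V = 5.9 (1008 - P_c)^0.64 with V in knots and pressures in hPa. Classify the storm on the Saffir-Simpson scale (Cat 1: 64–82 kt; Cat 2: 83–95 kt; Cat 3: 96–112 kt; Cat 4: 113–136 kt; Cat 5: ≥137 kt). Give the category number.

4

ΔP = 1008 − 902 = 106 mb.
V ≈ 5.9 × 106^0.64 = 5.9 × 19.78 ≈ 117 kt.
117 kt falls in the Category 4 band.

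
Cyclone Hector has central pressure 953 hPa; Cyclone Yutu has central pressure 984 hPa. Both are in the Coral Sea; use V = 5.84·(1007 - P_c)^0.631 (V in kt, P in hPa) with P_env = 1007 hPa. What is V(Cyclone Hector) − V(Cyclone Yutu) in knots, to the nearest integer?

Cyclone Hector: ΔP = 54; V ≈ 5.84 × 54^0.631 ≈ 72.37 kt.
Cyclone Yutu: ΔP = 23; V ≈ 5.84 × 23^0.631 ≈ 42.23 kt.
Difference ≈ 72.37 − 42.23 = 30.14 → 30 kt.

30 kt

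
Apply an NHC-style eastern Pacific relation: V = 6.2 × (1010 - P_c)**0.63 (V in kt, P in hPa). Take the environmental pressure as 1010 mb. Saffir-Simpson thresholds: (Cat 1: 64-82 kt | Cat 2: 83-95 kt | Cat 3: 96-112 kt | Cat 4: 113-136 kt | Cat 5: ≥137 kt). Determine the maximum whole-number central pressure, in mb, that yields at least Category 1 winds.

Category 1 begins at V = 64 kt.
Required ΔP = (64/6.2)^(1/0.63) = 10.323^1.587 ≈ 40.66 mb.
P_c ≤ 1010 − 40.66 = 969.34, so the highest integer P_c is 969 mb.

969 mb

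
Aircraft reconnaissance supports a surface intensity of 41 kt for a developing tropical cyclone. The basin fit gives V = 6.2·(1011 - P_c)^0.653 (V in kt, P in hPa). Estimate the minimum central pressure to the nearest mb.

993 mb

ΔP = (V / 6.2)^(1/0.653) = (41/6.2)^1.531.
41/6.2 = 6.613; 6.613^1.531 ≈ 18.04 mb.
P_c = 1011 − 18.04 = 992.96 ≈ 993 mb.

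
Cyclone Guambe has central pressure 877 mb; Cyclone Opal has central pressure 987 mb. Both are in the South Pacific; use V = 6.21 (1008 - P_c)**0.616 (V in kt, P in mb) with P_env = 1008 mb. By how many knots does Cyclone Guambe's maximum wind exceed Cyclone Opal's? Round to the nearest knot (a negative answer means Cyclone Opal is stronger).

85 kt

Cyclone Guambe: ΔP = 131; V ≈ 6.21 × 131^0.616 ≈ 125.12 kt.
Cyclone Opal: ΔP = 21; V ≈ 6.21 × 21^0.616 ≈ 40.51 kt.
Difference ≈ 125.12 − 40.51 = 84.61 → 85 kt.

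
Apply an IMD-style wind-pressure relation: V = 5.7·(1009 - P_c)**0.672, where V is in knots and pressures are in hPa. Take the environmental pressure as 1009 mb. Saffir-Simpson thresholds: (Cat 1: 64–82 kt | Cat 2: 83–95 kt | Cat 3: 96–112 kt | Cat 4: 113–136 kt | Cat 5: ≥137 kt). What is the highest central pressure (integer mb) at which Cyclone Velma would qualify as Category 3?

942 mb

Category 3 begins at V = 96 kt.
Required ΔP = (96/5.7)^(1/0.672) = 16.842^1.488 ≈ 66.83 mb.
P_c ≤ 1009 − 66.83 = 942.17, so the highest integer P_c is 942 mb.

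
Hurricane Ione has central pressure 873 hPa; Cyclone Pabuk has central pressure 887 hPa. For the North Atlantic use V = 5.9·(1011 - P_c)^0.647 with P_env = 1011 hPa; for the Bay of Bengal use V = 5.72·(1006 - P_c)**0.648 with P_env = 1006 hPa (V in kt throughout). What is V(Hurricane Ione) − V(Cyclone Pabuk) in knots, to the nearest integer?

16 kt

Hurricane Ione: ΔP = 138; V ≈ 5.9 × 138^0.647 ≈ 143.01 kt.
Cyclone Pabuk: ΔP = 119; V ≈ 5.72 × 119^0.648 ≈ 126.58 kt.
Difference ≈ 143.01 − 126.58 = 16.43 → 16 kt.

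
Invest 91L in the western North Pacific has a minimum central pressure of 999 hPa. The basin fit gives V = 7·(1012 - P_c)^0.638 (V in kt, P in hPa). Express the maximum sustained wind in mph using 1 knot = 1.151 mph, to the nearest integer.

41 mph

ΔP = 1012 − 999 = 13 hPa.
V ≈ 7 × 13^0.638 = 7 × 5.137 ≈ 35.958 kt.
35.958 × 1.151 ≈ 41.39 mph → 41 mph.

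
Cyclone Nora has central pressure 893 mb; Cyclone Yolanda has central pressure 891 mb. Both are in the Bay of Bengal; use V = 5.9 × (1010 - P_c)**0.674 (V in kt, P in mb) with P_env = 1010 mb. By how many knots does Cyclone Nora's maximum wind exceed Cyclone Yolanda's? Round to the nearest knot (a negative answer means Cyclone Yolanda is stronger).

Cyclone Nora: ΔP = 117; V ≈ 5.9 × 117^0.674 ≈ 146.15 kt.
Cyclone Yolanda: ΔP = 119; V ≈ 5.9 × 119^0.674 ≈ 147.83 kt.
Difference ≈ 146.15 − 147.83 = -1.68 → -2 kt.

-2 kt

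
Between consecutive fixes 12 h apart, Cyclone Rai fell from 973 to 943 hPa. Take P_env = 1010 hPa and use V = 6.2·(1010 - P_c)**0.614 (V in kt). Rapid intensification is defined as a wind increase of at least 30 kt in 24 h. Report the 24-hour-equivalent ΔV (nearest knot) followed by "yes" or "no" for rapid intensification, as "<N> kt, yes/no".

50 kt, yes

V₁: ΔP = 37, V ≈ 6.2 × 37^0.614 ≈ 56.92 kt.
V₂: ΔP = 67, V ≈ 6.2 × 67^0.614 ≈ 81.96 kt.
ΔV over 12 h = 25.04 kt → 24 h equivalent = 25.04 × 24/12 ≈ 50.08 kt.
50 kt ≥ 30 kt ⇒ rapid intensification.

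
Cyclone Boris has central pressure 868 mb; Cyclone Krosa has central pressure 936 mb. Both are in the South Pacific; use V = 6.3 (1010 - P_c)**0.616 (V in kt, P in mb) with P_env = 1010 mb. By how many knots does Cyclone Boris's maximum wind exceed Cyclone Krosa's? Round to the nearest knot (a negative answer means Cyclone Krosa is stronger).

Cyclone Boris: ΔP = 142; V ≈ 6.3 × 142^0.616 ≈ 133.40 kt.
Cyclone Krosa: ΔP = 74; V ≈ 6.3 × 74^0.616 ≈ 89.29 kt.
Difference ≈ 133.40 − 89.29 = 44.11 → 44 kt.

44 kt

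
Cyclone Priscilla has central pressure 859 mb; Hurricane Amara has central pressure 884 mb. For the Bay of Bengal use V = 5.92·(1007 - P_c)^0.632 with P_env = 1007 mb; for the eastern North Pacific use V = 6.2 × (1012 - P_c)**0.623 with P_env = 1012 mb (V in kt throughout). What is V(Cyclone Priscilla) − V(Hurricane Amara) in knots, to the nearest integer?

Cyclone Priscilla: ΔP = 148; V ≈ 5.92 × 148^0.632 ≈ 139.29 kt.
Hurricane Amara: ΔP = 128; V ≈ 6.2 × 128^0.623 ≈ 127.40 kt.
Difference ≈ 139.29 − 127.40 = 11.89 → 12 kt.

12 kt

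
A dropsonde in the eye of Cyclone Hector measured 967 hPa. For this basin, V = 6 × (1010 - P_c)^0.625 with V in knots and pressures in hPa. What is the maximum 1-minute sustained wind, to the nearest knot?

63 kt

ΔP = 1010 − 967 = 43 hPa.
43^0.625 ≈ 10.493.
V ≈ 6 × 10.493 ≈ 63.0 kt.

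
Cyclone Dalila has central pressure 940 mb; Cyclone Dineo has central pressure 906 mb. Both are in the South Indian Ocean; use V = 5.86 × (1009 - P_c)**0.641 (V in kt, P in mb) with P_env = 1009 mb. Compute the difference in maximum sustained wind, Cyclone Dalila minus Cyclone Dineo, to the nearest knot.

-26 kt

Cyclone Dalila: ΔP = 69; V ≈ 5.86 × 69^0.641 ≈ 88.43 kt.
Cyclone Dineo: ΔP = 103; V ≈ 5.86 × 103^0.641 ≈ 114.32 kt.
Difference ≈ 88.43 − 114.32 = -25.89 → -26 kt.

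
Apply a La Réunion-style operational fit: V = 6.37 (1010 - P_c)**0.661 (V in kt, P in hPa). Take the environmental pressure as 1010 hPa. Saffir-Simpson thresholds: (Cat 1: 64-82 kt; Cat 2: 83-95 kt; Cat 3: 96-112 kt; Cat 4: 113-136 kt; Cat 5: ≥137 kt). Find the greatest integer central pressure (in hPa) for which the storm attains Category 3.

Category 3 begins at V = 96 kt.
Required ΔP = (96/6.37)^(1/0.661) = 15.071^1.513 ≈ 60.58 hPa.
P_c ≤ 1010 − 60.58 = 949.42, so the highest integer P_c is 949 hPa.

949 hPa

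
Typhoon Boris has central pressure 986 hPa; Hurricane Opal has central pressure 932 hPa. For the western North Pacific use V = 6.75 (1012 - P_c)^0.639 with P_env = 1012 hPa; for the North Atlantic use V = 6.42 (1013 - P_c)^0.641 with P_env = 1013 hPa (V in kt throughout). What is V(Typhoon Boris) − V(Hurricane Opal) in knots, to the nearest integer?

Typhoon Boris: ΔP = 26; V ≈ 6.75 × 26^0.639 ≈ 54.13 kt.
Hurricane Opal: ΔP = 81; V ≈ 6.42 × 81^0.641 ≈ 107.37 kt.
Difference ≈ 54.13 − 107.37 = -53.24 → -53 kt.

-53 kt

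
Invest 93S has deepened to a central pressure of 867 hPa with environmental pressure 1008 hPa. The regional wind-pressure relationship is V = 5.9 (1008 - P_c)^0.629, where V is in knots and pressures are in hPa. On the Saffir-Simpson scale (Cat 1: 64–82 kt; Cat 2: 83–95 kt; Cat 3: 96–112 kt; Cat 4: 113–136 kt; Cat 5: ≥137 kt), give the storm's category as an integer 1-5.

4

ΔP = 1008 − 867 = 141 hPa.
V ≈ 5.9 × 141^0.629 = 5.9 × 22.48 ≈ 133 kt.
133 kt falls in the Category 4 band.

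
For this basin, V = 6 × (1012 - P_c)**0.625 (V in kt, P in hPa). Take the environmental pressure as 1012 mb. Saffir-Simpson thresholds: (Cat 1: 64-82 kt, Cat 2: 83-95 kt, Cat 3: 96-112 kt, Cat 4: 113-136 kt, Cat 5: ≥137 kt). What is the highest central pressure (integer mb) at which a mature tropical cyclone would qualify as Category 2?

945 mb

Category 2 begins at V = 83 kt.
Required ΔP = (83/6)^(1/0.625) = 13.833^1.600 ≈ 66.91 mb.
P_c ≤ 1012 − 66.91 = 945.09, so the highest integer P_c is 945 mb.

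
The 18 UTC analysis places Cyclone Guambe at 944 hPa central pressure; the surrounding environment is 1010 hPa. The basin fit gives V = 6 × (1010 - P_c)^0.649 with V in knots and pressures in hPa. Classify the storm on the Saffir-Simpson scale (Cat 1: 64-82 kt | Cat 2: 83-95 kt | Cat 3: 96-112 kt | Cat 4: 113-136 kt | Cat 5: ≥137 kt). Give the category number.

2

ΔP = 1010 − 944 = 66 hPa.
V ≈ 6 × 66^0.649 = 6 × 15.17 ≈ 91 kt.
91 kt falls in the Category 2 band.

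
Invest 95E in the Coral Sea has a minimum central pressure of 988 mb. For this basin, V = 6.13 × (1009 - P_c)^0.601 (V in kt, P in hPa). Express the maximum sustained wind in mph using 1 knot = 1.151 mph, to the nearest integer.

44 mph

ΔP = 1009 − 988 = 21 mb.
V ≈ 6.13 × 21^0.601 = 6.13 × 6.232 ≈ 38.204 kt.
38.204 × 1.151 ≈ 43.97 mph → 44 mph.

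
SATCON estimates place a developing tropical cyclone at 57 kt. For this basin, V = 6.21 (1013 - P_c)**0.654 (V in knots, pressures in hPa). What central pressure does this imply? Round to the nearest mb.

ΔP = (V / 6.21)^(1/0.654) = (57/6.21)^1.529.
57/6.21 = 9.179; 9.179^1.529 ≈ 29.66 mb.
P_c = 1013 − 29.66 = 983.34 ≈ 983 mb.

983 mb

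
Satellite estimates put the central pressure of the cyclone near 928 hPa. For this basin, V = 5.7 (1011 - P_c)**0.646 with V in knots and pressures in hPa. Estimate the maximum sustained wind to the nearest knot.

ΔP = 1011 − 928 = 83 hPa.
83^0.646 ≈ 17.367.
V ≈ 5.7 × 17.367 ≈ 99.0 kt.

99 kt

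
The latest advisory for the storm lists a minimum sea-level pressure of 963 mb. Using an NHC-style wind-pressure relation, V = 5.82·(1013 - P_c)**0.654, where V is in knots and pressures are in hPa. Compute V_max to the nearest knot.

75 kt

ΔP = 1013 − 963 = 50 mb.
50^0.654 ≈ 12.916.
V ≈ 5.82 × 12.916 ≈ 75.2 kt.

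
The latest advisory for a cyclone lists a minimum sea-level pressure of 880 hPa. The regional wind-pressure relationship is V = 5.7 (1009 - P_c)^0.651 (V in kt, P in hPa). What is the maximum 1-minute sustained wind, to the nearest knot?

ΔP = 1009 − 880 = 129 hPa.
129^0.651 ≈ 23.659.
V ≈ 5.7 × 23.659 ≈ 134.9 kt.

135 kt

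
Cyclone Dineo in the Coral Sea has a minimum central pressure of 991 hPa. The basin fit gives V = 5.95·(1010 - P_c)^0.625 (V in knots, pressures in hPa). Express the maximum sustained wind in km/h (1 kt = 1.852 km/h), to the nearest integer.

ΔP = 1010 − 991 = 19 hPa.
V ≈ 5.95 × 19^0.625 = 5.95 × 6.298 ≈ 37.475 kt.
37.475 × 1.852 ≈ 69.40 km/h → 69 km/h.

69 km/h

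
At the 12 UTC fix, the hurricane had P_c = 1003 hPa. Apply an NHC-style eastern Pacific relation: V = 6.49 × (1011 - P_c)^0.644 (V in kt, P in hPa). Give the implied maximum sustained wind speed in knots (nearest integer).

ΔP = 1011 − 1003 = 8 hPa.
8^0.644 ≈ 3.816.
V ≈ 6.49 × 3.816 ≈ 24.8 kt.

25 kt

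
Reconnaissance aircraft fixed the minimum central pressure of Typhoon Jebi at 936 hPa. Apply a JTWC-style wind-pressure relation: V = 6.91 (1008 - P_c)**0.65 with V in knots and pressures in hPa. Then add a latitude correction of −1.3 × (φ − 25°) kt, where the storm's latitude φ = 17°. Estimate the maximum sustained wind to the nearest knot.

122 kt

ΔP = 1008 − 936 = 72 hPa.
72^0.65 ≈ 16.116.
V ≈ 6.91 × 16.116 ≈ 111.4 kt.
Latitude correction: −1.3 × (17 − 25) = 10.4 kt.
Corrected V ≈ 121.8 kt → 122 kt.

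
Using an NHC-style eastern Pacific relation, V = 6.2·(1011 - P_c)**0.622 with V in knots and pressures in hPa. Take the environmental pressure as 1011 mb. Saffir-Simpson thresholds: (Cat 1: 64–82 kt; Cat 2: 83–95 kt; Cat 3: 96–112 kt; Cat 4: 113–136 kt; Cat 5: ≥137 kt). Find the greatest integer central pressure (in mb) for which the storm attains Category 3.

929 mb

Category 3 begins at V = 96 kt.
Required ΔP = (96/6.2)^(1/0.622) = 15.484^1.608 ≈ 81.84 mb.
P_c ≤ 1011 − 81.84 = 929.16, so the highest integer P_c is 929 mb.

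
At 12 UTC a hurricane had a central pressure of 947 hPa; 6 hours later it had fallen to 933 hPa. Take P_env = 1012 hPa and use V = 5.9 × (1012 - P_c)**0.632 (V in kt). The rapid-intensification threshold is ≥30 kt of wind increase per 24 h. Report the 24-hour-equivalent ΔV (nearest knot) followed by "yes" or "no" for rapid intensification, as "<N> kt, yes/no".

V₁: ΔP = 65, V ≈ 5.9 × 65^0.632 ≈ 82.53 kt.
V₂: ΔP = 79, V ≈ 5.9 × 79^0.632 ≈ 93.36 kt.
ΔV over 6 h = 10.83 kt → 24 h equivalent = 10.83 × 24/6 ≈ 43.32 kt.
43 kt ≥ 30 kt ⇒ rapid intensification.

43 kt, yes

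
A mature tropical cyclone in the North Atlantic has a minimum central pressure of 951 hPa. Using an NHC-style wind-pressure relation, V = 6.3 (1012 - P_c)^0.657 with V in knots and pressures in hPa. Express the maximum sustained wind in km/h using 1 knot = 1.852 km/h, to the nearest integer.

ΔP = 1012 − 951 = 61 hPa.
V ≈ 6.3 × 61^0.657 = 6.3 × 14.892 ≈ 93.821 kt.
93.821 × 1.852 ≈ 173.76 km/h → 174 km/h.

174 km/h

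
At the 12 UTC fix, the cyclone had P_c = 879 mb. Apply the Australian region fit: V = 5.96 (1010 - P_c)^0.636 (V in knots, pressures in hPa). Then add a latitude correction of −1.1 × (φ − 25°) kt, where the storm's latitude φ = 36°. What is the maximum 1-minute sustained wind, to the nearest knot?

120 kt

ΔP = 1010 − 879 = 131 mb.
131^0.636 ≈ 22.212.
V ≈ 5.96 × 22.212 ≈ 132.4 kt.
Latitude correction: −1.1 × (36 − 25) = -12.1 kt.
Corrected V ≈ 120.3 kt → 120 kt.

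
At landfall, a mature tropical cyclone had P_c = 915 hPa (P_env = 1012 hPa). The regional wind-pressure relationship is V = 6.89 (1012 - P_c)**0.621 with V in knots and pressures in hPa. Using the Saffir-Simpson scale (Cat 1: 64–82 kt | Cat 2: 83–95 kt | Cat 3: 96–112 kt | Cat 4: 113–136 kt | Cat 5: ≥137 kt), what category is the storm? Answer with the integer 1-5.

ΔP = 1012 − 915 = 97 hPa.
V ≈ 6.89 × 97^0.621 = 6.89 × 17.13 ≈ 118 kt.
118 kt falls in the Category 4 band.

4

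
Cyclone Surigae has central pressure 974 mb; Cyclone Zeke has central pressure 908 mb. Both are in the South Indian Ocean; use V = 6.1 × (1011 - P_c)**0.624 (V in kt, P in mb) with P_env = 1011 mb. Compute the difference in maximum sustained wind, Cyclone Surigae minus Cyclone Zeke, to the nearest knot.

Cyclone Surigae: ΔP = 37; V ≈ 6.1 × 37^0.624 ≈ 58.06 kt.
Cyclone Zeke: ΔP = 103; V ≈ 6.1 × 103^0.624 ≈ 109.99 kt.
Difference ≈ 58.06 − 109.99 = -51.93 → -52 kt.

-52 kt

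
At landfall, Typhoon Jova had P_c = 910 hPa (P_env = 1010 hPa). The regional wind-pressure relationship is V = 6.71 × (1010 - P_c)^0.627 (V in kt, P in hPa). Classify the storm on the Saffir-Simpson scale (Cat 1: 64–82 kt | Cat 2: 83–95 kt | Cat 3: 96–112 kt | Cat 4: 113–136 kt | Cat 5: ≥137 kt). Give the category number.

ΔP = 1010 − 910 = 100 hPa.
V ≈ 6.71 × 100^0.627 = 6.71 × 17.95 ≈ 120 kt.
120 kt falls in the Category 4 band.

4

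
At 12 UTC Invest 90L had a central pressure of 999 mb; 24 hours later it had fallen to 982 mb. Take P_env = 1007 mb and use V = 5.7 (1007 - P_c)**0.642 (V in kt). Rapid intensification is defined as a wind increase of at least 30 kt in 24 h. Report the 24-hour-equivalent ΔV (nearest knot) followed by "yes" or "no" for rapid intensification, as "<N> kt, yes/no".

23 kt, no

V₁: ΔP = 8, V ≈ 5.7 × 8^0.642 ≈ 21.66 kt.
V₂: ΔP = 25, V ≈ 5.7 × 25^0.642 ≈ 45.01 kt.
ΔV over 24 h = 23.35 kt → 24 h equivalent = 23.35 × 24/24 ≈ 23.35 kt.
23 kt < 30 kt ⇒ not rapid intensification.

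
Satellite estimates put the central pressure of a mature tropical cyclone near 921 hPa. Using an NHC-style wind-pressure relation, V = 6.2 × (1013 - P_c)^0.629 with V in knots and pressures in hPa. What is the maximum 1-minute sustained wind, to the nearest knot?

107 kt

ΔP = 1013 − 921 = 92 hPa.
92^0.629 ≈ 17.188.
V ≈ 6.2 × 17.188 ≈ 106.6 kt.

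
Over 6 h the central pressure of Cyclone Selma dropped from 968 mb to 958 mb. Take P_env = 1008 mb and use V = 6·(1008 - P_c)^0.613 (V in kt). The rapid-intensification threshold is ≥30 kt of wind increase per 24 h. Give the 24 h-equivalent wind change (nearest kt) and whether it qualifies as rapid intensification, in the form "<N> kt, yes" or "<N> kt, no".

V₁: ΔP = 40, V ≈ 6 × 40^0.613 ≈ 57.57 kt.
V₂: ΔP = 50, V ≈ 6 × 50^0.613 ≈ 66.01 kt.
ΔV over 6 h = 8.44 kt → 24 h equivalent = 8.44 × 24/6 ≈ 33.76 kt.
34 kt ≥ 30 kt ⇒ rapid intensification.

34 kt, yes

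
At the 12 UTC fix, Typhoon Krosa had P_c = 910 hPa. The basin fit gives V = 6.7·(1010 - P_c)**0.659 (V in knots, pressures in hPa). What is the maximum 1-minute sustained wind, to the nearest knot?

ΔP = 1010 − 910 = 100 hPa.
100^0.659 ≈ 20.797.
V ≈ 6.7 × 20.797 ≈ 139.3 kt.

139 kt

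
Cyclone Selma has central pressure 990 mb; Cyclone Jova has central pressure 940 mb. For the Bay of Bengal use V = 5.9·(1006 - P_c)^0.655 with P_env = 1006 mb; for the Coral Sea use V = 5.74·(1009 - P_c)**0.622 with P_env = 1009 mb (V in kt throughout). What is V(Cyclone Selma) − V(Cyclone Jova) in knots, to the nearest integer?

-44 kt

Cyclone Selma: ΔP = 16; V ≈ 5.9 × 16^0.655 ≈ 36.27 kt.
Cyclone Jova: ΔP = 69; V ≈ 5.74 × 69^0.622 ≈ 79.92 kt.
Difference ≈ 36.27 − 79.92 = -43.65 → -44 kt.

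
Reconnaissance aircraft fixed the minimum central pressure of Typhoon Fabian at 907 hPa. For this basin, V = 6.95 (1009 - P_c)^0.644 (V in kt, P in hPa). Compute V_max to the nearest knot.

ΔP = 1009 − 907 = 102 hPa.
102^0.644 ≈ 19.658.
V ≈ 6.95 × 19.658 ≈ 136.6 kt.

137 kt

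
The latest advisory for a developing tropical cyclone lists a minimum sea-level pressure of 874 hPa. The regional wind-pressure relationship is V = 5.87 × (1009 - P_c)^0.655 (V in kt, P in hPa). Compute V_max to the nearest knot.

ΔP = 1009 − 874 = 135 hPa.
135^0.655 ≈ 24.852.
V ≈ 5.87 × 24.852 ≈ 145.9 kt.

146 kt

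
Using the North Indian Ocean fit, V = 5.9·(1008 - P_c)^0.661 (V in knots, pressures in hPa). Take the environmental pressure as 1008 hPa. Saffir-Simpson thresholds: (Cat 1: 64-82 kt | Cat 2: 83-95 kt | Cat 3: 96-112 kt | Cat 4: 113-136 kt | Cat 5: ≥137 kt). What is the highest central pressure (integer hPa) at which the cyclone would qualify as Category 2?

953 hPa

Category 2 begins at V = 83 kt.
Required ΔP = (83/5.9)^(1/0.661) = 14.068^1.513 ≈ 54.59 hPa.
P_c ≤ 1008 − 54.59 = 953.41, so the highest integer P_c is 953 hPa.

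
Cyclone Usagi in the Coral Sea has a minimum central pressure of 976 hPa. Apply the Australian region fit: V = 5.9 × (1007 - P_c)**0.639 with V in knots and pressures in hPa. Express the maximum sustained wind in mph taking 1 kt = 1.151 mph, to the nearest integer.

ΔP = 1007 − 976 = 31 hPa.
V ≈ 5.9 × 31^0.639 = 5.9 × 8.974 ≈ 52.946 kt.
52.946 × 1.151 ≈ 60.94 mph → 61 mph.

61 mph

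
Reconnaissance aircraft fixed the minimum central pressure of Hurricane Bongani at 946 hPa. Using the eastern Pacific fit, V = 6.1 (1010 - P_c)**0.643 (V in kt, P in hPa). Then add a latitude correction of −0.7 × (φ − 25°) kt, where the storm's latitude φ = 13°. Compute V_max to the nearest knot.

ΔP = 1010 − 946 = 64 hPa.
64^0.643 ≈ 14.500.
V ≈ 6.1 × 14.500 ≈ 88.5 kt.
Latitude correction: −0.7 × (13 − 25) = 8.4 kt.
Corrected V ≈ 96.9 kt → 97 kt.

97 kt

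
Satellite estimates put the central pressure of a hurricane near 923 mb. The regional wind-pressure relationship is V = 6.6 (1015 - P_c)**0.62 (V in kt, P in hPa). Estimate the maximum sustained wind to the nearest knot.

109 kt

ΔP = 1015 − 923 = 92 mb.
92^0.62 ≈ 16.502.
V ≈ 6.6 × 16.502 ≈ 108.9 kt.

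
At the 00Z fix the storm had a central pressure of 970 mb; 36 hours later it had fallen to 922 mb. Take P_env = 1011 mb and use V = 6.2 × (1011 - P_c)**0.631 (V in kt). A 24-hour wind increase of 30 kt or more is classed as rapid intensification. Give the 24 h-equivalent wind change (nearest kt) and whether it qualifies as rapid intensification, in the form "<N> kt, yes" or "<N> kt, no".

27 kt, no

V₁: ΔP = 41, V ≈ 6.2 × 41^0.631 ≈ 64.57 kt.
V₂: ΔP = 89, V ≈ 6.2 × 89^0.631 ≈ 105.31 kt.
ΔV over 36 h = 40.74 kt → 24 h equivalent = 40.74 × 24/36 ≈ 27.16 kt.
27 kt < 30 kt ⇒ not rapid intensification.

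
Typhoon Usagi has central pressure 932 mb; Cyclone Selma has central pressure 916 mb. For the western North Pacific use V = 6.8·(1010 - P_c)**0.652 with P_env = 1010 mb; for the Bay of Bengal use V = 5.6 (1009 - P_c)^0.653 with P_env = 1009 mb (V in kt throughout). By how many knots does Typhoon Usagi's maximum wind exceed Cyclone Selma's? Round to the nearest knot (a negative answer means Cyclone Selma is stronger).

Typhoon Usagi: ΔP = 78; V ≈ 6.8 × 78^0.652 ≈ 116.45 kt.
Cyclone Selma: ΔP = 93; V ≈ 5.6 × 93^0.653 ≈ 108.05 kt.
Difference ≈ 116.45 − 108.05 = 8.40 → 8 kt.

8 kt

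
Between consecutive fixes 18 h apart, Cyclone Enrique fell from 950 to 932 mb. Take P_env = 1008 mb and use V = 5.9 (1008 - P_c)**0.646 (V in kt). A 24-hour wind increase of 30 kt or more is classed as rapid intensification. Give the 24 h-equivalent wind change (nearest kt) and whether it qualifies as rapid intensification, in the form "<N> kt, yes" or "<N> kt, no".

V₁: ΔP = 58, V ≈ 5.9 × 58^0.646 ≈ 81.29 kt.
V₂: ΔP = 76, V ≈ 5.9 × 76^0.646 ≈ 96.80 kt.
ΔV over 18 h = 15.51 kt → 24 h equivalent = 15.51 × 24/18 ≈ 20.68 kt.
21 kt < 30 kt ⇒ not rapid intensification.

21 kt, no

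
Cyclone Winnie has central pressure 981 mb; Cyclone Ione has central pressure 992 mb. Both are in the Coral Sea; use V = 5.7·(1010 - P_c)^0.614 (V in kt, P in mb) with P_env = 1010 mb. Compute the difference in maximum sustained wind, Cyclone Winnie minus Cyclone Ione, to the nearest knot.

11 kt

Cyclone Winnie: ΔP = 29; V ≈ 5.7 × 29^0.614 ≈ 45.06 kt.
Cyclone Ione: ΔP = 18; V ≈ 5.7 × 18^0.614 ≈ 33.62 kt.
Difference ≈ 45.06 − 33.62 = 11.44 → 11 kt.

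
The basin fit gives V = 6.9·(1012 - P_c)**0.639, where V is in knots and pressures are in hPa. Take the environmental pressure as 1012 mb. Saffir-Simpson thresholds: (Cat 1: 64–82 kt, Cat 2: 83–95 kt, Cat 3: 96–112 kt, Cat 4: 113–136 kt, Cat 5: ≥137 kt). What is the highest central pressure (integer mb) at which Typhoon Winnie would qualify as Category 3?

Category 3 begins at V = 96 kt.
Required ΔP = (96/6.9)^(1/0.639) = 13.913^1.565 ≈ 61.57 mb.
P_c ≤ 1012 − 61.57 = 950.43, so the highest integer P_c is 950 mb.

950 mb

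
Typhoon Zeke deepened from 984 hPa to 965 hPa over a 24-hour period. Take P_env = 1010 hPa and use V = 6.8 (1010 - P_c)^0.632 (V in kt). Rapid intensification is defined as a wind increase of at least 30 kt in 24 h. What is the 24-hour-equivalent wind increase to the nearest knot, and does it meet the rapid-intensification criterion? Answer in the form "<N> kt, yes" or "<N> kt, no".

V₁: ΔP = 26, V ≈ 6.8 × 26^0.632 ≈ 53.31 kt.
V₂: ΔP = 45, V ≈ 6.8 × 45^0.632 ≈ 75.39 kt.
ΔV over 24 h = 22.08 kt → 24 h equivalent = 22.08 × 24/24 ≈ 22.08 kt.
22 kt < 30 kt ⇒ not rapid intensification.

22 kt, no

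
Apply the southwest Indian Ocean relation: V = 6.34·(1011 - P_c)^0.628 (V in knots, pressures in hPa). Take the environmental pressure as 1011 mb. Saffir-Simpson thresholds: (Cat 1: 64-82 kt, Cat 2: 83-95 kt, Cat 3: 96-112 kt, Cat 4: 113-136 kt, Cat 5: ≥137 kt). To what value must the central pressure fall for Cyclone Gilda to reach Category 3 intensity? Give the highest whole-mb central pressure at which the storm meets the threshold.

935 mb

Category 3 begins at V = 96 kt.
Required ΔP = (96/6.34)^(1/0.628) = 15.142^1.592 ≈ 75.73 mb.
P_c ≤ 1011 − 75.73 = 935.27, so the highest integer P_c is 935 mb.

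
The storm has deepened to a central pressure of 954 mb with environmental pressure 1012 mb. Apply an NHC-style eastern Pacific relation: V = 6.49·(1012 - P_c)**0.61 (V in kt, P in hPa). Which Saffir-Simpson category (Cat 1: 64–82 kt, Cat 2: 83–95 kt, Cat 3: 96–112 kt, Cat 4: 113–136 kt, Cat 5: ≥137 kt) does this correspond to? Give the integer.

ΔP = 1012 − 954 = 58 mb.
V ≈ 6.49 × 58^0.61 = 6.49 × 11.90 ≈ 77 kt.
77 kt falls in the Category 1 band.

1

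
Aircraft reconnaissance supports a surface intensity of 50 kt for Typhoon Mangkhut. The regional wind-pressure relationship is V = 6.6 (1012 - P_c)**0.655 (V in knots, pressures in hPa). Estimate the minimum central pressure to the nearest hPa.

990 hPa

ΔP = (V / 6.6)^(1/0.655) = (50/6.6)^1.527.
50/6.6 = 7.576; 7.576^1.527 ≈ 22.01 hPa.
P_c = 1012 − 22.01 = 989.99 ≈ 990 hPa.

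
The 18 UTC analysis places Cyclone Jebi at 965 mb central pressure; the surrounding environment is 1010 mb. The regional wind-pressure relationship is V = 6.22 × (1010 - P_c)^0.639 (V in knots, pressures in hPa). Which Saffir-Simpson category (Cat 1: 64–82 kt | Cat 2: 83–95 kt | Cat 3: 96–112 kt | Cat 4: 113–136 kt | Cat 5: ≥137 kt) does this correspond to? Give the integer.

ΔP = 1010 − 965 = 45 mb.
V ≈ 6.22 × 45^0.639 = 6.22 × 11.39 ≈ 71 kt.
71 kt falls in the Category 1 band.

1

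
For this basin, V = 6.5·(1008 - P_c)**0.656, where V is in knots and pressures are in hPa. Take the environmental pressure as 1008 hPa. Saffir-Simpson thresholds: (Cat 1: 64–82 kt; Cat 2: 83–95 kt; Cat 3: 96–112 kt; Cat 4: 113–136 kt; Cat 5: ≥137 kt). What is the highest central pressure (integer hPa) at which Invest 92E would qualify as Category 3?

947 hPa

Category 3 begins at V = 96 kt.
Required ΔP = (96/6.5)^(1/0.656) = 14.769^1.524 ≈ 60.61 hPa.
P_c ≤ 1008 − 60.61 = 947.39, so the highest integer P_c is 947 hPa.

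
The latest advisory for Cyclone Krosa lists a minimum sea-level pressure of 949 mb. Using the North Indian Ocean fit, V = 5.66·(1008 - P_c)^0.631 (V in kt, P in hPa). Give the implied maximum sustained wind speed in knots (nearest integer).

74 kt

ΔP = 1008 − 949 = 59 mb.
59^0.631 ≈ 13.104.
V ≈ 5.66 × 13.104 ≈ 74.2 kt.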